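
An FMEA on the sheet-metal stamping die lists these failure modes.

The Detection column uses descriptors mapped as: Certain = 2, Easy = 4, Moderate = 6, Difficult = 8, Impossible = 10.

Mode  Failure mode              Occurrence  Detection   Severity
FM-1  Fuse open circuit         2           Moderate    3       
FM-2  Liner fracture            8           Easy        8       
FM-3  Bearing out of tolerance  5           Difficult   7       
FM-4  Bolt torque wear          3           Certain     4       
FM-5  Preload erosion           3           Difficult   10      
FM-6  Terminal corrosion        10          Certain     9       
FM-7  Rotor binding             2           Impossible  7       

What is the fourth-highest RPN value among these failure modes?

RPN = Severity × Occurrence × Detection:
  FM-1: 3 × 2 × 6 = 36
  FM-2: 8 × 8 × 4 = 256
  FM-3: 7 × 5 × 8 = 280
  FM-4: 4 × 3 × 2 = 24
  FM-5: 10 × 3 × 8 = 240
  FM-6: 9 × 10 × 2 = 180
  FM-7: 7 × 2 × 10 = 140
Sorted descending: 280, 256, 240, 180, 140, 36, 24.
The fourth-highest RPN is 180 (FM-6).

180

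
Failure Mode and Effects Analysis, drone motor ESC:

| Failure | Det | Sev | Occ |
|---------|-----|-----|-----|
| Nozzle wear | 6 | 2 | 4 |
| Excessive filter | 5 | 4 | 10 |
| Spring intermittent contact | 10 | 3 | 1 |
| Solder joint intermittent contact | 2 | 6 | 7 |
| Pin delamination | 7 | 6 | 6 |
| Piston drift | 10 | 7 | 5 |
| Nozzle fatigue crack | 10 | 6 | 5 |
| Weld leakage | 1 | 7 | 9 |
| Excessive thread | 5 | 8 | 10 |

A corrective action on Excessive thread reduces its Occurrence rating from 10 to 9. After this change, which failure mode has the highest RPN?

RPN = Severity × Occurrence × Detection:
  Nozzle wear: 2 × 4 × 6 = 48
  Excessive filter: 4 × 10 × 5 = 200
  Spring intermittent contact: 3 × 1 × 10 = 30
  Solder joint intermittent contact: 6 × 7 × 2 = 84
  Pin delamination: 6 × 6 × 7 = 252
  Piston drift: 7 × 5 × 10 = 350
  Nozzle fatigue crack: 6 × 5 × 10 = 300
  Weld leakage: 7 × 9 × 1 = 63
  Excessive thread: 8 × 10 × 5 = 400
After action: Excessive thread → 8 × 9 × 5 = 360.
Revised RPNs: Excessive thread=360, Piston drift=350, Nozzle fatigue crack=300, Pin delamination=252, Excessive filter=200, Solder joint intermittent contact=84, Weld leakage=63, Nozzle wear=48, Spring intermittent contact=30.
Highest is now Excessive thread (360).

Excessive thread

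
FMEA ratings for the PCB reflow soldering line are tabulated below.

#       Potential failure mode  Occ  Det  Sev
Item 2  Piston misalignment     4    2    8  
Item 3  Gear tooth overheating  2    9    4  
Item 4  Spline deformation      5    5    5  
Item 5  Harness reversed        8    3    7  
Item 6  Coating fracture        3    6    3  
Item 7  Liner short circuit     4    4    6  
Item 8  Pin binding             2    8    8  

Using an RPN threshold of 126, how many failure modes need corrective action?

RPN = Severity × Occurrence × Detection:
  Item 2: 8 × 4 × 2 = 64
  Item 3: 4 × 2 × 9 = 72
  Item 4: 5 × 5 × 5 = 125
  Item 5: 7 × 8 × 3 = 168
  Item 6: 3 × 3 × 6 = 54
  Item 7: 6 × 4 × 4 = 96
  Item 8: 8 × 2 × 8 = 128
Modes with RPN ≥ 126: Item 5 (168), Item 8 (128) → 2.

2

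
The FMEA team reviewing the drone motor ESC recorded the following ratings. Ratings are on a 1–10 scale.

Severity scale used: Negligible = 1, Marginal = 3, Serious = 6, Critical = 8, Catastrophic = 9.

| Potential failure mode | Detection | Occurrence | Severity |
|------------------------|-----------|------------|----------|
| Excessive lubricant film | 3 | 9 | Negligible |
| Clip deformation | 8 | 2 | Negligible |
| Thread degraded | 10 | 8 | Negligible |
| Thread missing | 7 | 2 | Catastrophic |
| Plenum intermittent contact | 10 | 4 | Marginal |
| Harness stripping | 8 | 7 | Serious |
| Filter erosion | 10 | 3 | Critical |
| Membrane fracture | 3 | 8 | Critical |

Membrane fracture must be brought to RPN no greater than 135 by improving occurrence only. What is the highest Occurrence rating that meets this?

Membrane fracture: S=8, O=8, D=3 → current RPN = 192.
Fixed product = 24. Need 24 × O ≤ 135, so O ≤ 135/24 = 5.62.
Maximum integer Occurrence rating = 5 (gives RPN 120; O=6 would give 144 > 135).

5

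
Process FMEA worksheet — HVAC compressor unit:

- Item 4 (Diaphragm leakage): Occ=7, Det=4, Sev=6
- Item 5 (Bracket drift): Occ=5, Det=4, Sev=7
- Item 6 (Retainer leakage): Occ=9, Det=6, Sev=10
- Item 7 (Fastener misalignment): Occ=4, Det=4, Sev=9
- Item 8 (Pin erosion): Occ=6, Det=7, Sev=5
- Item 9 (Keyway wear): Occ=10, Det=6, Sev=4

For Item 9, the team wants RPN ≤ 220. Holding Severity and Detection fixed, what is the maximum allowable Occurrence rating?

9

Item 9: S=4, O=10, D=6 → current RPN = 240.
Fixed product = 24. Need 24 × O ≤ 220, so O ≤ 220/24 = 9.17.
Maximum integer Occurrence rating = 9 (gives RPN 216; O=10 would give 240 > 220).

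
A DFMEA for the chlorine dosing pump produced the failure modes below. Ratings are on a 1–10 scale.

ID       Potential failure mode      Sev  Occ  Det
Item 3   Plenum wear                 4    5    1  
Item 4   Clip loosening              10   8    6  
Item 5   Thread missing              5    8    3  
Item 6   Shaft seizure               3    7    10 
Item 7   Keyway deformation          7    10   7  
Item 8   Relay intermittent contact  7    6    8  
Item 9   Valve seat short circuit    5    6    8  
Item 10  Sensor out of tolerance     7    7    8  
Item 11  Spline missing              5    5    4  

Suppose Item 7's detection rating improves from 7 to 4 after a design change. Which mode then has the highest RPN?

RPN = Severity × Occurrence × Detection:
  Item 3: 4 × 5 × 1 = 20
  Item 4: 10 × 8 × 6 = 480
  Item 5: 5 × 8 × 3 = 120
  Item 6: 3 × 7 × 10 = 210
  Item 7: 7 × 10 × 7 = 490
  Item 8: 7 × 6 × 8 = 336
  Item 9: 5 × 6 × 8 = 240
  Item 10: 7 × 7 × 8 = 392
  Item 11: 5 × 5 × 4 = 100
After action: Item 7 → 7 × 10 × 4 = 280.
Revised RPNs: Item 4=480, Item 10=392, Item 8=336, Item 7=280, Item 9=240, Item 6=210, Item 5=120, Item 11=100, Item 3=20.
Highest is now Item 4 (480).

Item 4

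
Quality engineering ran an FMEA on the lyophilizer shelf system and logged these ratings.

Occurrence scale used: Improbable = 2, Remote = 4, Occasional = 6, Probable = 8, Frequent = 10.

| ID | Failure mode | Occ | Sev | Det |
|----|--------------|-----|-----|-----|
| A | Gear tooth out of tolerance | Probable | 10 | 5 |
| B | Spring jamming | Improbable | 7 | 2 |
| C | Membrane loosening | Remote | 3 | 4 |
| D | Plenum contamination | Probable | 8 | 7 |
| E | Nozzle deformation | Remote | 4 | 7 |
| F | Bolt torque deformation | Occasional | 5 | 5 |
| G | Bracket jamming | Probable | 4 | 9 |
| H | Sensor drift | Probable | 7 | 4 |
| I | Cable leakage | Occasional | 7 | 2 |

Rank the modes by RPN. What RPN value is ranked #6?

RPN = Severity × Occurrence × Detection:
  A: 10 × 8 × 5 = 400
  B: 7 × 2 × 2 = 28
  C: 3 × 4 × 4 = 48
  D: 8 × 8 × 7 = 448
  E: 4 × 4 × 7 = 112
  F: 5 × 6 × 5 = 150
  G: 4 × 8 × 9 = 288
  H: 7 × 8 × 4 = 224
  I: 7 × 6 × 2 = 84
Sorted descending: 448, 400, 288, 224, 150, 112, 84, 48, 28.
The sixth-highest RPN is 112 (E).

112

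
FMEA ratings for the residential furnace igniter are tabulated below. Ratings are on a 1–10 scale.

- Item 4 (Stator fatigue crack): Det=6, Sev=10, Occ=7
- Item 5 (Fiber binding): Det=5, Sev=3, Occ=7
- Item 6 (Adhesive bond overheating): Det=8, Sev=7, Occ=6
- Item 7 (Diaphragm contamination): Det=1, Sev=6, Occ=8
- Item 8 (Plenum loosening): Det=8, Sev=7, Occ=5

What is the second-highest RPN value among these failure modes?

336

RPN = Severity × Occurrence × Detection:
  Item 4: 10 × 7 × 6 = 420
  Item 5: 3 × 7 × 5 = 105
  Item 6: 7 × 6 × 8 = 336
  Item 7: 6 × 8 × 1 = 48
  Item 8: 7 × 5 × 8 = 280
Sorted descending: 420, 336, 280, 105, 48.
The second-highest RPN is 336 (Item 6).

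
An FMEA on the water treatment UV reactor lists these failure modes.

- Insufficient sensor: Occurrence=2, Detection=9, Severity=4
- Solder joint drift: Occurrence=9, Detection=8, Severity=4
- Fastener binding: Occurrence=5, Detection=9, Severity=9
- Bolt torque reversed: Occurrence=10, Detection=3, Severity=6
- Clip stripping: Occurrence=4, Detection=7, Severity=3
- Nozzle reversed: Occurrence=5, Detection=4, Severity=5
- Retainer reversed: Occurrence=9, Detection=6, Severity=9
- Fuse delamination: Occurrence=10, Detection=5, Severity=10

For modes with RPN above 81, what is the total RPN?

RPN = Severity × Occurrence × Detection:
  Insufficient sensor: 4 × 2 × 9 = 72
  Solder joint drift: 4 × 9 × 8 = 288
  Fastener binding: 9 × 5 × 9 = 405
  Bolt torque reversed: 6 × 10 × 3 = 180
  Clip stripping: 3 × 4 × 7 = 84
  Nozzle reversed: 5 × 5 × 4 = 100
  Retainer reversed: 9 × 9 × 6 = 486
  Fuse delamination: 10 × 10 × 5 = 500
RPN > 81: Solder joint drift (288), Fastener binding (405), Bolt torque reversed (180), Clip stripping (84), Nozzle reversed (100), Retainer reversed (486), Fuse delamination (500).
Sum: 288 + 405 + 180 + 84 + 100 + 486 + 500 = 2043.

2043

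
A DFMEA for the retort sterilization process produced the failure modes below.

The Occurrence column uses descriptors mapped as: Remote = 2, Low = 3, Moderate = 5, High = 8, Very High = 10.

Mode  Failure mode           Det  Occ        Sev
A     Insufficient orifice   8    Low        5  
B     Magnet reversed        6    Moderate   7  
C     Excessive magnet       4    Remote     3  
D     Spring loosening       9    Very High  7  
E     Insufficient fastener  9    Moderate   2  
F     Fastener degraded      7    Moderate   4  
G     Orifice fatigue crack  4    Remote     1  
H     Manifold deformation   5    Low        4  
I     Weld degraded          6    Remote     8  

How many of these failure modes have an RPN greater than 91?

5

RPN = Severity × Occurrence × Detection:
  A: 5 × 3 × 8 = 120
  B: 7 × 5 × 6 = 210
  C: 3 × 2 × 4 = 24
  D: 7 × 10 × 9 = 630
  E: 2 × 5 × 9 = 90
  F: 4 × 5 × 7 = 140
  G: 1 × 2 × 4 = 8
  H: 4 × 3 × 5 = 60
  I: 8 × 2 × 6 = 96
Modes with RPN > 91: A (120), B (210), D (630), F (140), I (96) → 5.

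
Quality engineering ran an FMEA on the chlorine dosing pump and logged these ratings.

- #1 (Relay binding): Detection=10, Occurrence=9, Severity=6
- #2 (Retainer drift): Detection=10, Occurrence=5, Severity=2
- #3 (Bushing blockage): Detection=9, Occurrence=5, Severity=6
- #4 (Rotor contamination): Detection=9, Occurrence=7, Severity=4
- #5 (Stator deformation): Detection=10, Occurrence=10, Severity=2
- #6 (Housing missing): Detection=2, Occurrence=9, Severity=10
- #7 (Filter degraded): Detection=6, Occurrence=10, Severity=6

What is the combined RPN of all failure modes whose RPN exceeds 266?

1170

RPN = Severity × Occurrence × Detection:
  #1: 6 × 9 × 10 = 540
  #2: 2 × 5 × 10 = 100
  #3: 6 × 5 × 9 = 270
  #4: 4 × 7 × 9 = 252
  #5: 2 × 10 × 10 = 200
  #6: 10 × 9 × 2 = 180
  #7: 6 × 10 × 6 = 360
RPN > 266: #1 (540), #3 (270), #7 (360).
Sum: 540 + 270 + 360 = 1170.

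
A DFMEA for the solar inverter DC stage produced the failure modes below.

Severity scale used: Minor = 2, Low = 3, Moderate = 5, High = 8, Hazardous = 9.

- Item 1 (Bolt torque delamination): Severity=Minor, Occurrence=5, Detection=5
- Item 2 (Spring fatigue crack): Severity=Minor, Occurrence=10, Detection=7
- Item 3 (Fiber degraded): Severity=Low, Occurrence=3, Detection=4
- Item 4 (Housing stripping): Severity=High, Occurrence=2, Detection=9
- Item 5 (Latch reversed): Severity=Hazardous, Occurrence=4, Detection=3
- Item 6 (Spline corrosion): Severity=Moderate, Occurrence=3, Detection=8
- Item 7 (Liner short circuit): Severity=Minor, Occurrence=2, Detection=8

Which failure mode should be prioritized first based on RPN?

RPN = Severity × Occurrence × Detection:
  Item 1: 2 × 5 × 5 = 50
  Item 2: 2 × 10 × 7 = 140
  Item 3: 3 × 3 × 4 = 36
  Item 4: 8 × 2 × 9 = 144
  Item 5: 9 × 4 × 3 = 108
  Item 6: 5 × 3 × 8 = 120
  Item 7: 2 × 2 × 8 = 32
Highest RPN is 144 → Item 4.

Item 4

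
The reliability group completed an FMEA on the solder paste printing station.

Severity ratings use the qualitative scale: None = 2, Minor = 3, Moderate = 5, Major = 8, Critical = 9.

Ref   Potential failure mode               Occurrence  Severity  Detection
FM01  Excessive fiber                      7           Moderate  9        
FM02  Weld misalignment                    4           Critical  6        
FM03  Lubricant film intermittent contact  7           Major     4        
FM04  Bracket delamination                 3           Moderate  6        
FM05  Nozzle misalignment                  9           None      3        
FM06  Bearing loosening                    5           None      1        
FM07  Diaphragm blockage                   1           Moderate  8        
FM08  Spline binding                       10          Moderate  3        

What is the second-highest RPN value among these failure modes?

224

RPN = Severity × Occurrence × Detection:
  FM01: 5 × 7 × 9 = 315
  FM02: 9 × 4 × 6 = 216
  FM03: 8 × 7 × 4 = 224
  FM04: 5 × 3 × 6 = 90
  FM05: 2 × 9 × 3 = 54
  FM06: 2 × 5 × 1 = 10
  FM07: 5 × 1 × 8 = 40
  FM08: 5 × 10 × 3 = 150
Sorted descending: 315, 224, 216, 150, 90, 54, 40, 10.
The second-highest RPN is 224 (FM03).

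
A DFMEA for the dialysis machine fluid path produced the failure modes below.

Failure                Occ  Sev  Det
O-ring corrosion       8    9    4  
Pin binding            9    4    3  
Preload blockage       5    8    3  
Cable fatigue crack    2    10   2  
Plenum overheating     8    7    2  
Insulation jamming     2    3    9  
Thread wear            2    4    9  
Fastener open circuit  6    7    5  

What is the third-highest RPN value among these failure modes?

120

RPN = Severity × Occurrence × Detection:
  O-ring corrosion: 9 × 8 × 4 = 288
  Pin binding: 4 × 9 × 3 = 108
  Preload blockage: 8 × 5 × 3 = 120
  Cable fatigue crack: 10 × 2 × 2 = 40
  Plenum overheating: 7 × 8 × 2 = 112
  Insulation jamming: 3 × 2 × 9 = 54
  Thread wear: 4 × 2 × 9 = 72
  Fastener open circuit: 7 × 6 × 5 = 210
Sorted descending: 288, 210, 120, 112, 108, 72, 54, 40.
The third-highest RPN is 120 (Preload blockage).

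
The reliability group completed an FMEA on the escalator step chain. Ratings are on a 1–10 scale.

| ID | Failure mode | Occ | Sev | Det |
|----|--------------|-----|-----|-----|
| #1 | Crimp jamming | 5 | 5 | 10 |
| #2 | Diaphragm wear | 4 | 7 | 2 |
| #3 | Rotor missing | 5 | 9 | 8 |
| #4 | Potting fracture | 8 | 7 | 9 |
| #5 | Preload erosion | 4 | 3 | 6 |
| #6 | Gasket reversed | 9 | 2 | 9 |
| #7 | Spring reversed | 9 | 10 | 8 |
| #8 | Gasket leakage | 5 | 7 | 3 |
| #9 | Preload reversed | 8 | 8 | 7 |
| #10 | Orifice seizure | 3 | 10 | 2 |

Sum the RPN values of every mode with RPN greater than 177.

2282

RPN = Severity × Occurrence × Detection:
  #1: 5 × 5 × 10 = 250
  #2: 7 × 4 × 2 = 56
  #3: 9 × 5 × 8 = 360
  #4: 7 × 8 × 9 = 504
  #5: 3 × 4 × 6 = 72
  #6: 2 × 9 × 9 = 162
  #7: 10 × 9 × 8 = 720
  #8: 7 × 5 × 3 = 105
  #9: 8 × 8 × 7 = 448
  #10: 10 × 3 × 2 = 60
RPN > 177: #1 (250), #3 (360), #4 (504), #7 (720), #9 (448).
Sum: 250 + 360 + 504 + 720 + 448 = 2282.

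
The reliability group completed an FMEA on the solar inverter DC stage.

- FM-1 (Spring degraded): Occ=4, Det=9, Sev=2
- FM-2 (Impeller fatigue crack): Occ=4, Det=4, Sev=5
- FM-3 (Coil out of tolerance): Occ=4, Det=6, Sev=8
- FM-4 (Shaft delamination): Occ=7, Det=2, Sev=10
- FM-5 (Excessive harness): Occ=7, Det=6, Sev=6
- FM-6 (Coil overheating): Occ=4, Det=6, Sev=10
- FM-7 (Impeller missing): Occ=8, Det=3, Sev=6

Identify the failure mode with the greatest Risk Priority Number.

RPN = Severity × Occurrence × Detection:
  FM-1: 2 × 4 × 9 = 72
  FM-2: 5 × 4 × 4 = 80
  FM-3: 8 × 4 × 6 = 192
  FM-4: 10 × 7 × 2 = 140
  FM-5: 6 × 7 × 6 = 252
  FM-6: 10 × 4 × 6 = 240
  FM-7: 6 × 8 × 3 = 144
Highest RPN is 252 → FM-5.

FM-5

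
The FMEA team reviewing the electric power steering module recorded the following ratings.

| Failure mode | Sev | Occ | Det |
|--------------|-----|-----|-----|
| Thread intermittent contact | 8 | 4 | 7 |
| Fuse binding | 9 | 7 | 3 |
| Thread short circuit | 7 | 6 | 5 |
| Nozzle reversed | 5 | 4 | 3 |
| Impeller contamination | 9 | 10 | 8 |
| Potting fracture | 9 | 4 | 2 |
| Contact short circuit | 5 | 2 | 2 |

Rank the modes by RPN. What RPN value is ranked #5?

RPN = Severity × Occurrence × Detection:
  Thread intermittent contact: 8 × 4 × 7 = 224
  Fuse binding: 9 × 7 × 3 = 189
  Thread short circuit: 7 × 6 × 5 = 210
  Nozzle reversed: 5 × 4 × 3 = 60
  Impeller contamination: 9 × 10 × 8 = 720
  Potting fracture: 9 × 4 × 2 = 72
  Contact short circuit: 5 × 2 × 2 = 20
Sorted descending: 720, 224, 210, 189, 72, 60, 20.
The fifth-highest RPN is 72 (Potting fracture).

72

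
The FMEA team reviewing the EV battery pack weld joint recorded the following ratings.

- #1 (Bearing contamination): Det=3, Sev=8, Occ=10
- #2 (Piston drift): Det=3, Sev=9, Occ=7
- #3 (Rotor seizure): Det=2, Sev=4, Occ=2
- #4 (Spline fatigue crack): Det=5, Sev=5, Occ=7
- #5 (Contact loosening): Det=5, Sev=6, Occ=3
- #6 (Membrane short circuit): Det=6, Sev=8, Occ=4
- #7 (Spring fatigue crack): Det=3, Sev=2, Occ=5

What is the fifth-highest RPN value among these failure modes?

90

RPN = Severity × Occurrence × Detection:
  #1: 8 × 10 × 3 = 240
  #2: 9 × 7 × 3 = 189
  #3: 4 × 2 × 2 = 16
  #4: 5 × 7 × 5 = 175
  #5: 6 × 3 × 5 = 90
  #6: 8 × 4 × 6 = 192
  #7: 2 × 5 × 3 = 30
Sorted descending: 240, 192, 189, 175, 90, 30, 16.
The fifth-highest RPN is 90 (#5).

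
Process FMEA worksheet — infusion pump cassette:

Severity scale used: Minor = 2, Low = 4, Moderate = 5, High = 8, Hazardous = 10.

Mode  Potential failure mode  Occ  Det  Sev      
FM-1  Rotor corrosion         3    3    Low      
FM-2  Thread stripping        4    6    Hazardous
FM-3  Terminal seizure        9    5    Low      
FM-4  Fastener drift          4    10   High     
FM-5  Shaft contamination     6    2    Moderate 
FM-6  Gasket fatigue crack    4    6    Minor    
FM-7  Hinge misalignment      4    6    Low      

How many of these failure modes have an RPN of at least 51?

5

RPN = Severity × Occurrence × Detection:
  FM-1: 4 × 3 × 3 = 36
  FM-2: 10 × 4 × 6 = 240
  FM-3: 4 × 9 × 5 = 180
  FM-4: 8 × 4 × 10 = 320
  FM-5: 5 × 6 × 2 = 60
  FM-6: 2 × 4 × 6 = 48
  FM-7: 4 × 4 × 6 = 96
Modes with RPN ≥ 51: FM-2 (240), FM-3 (180), FM-4 (320), FM-5 (60), FM-7 (96) → 5.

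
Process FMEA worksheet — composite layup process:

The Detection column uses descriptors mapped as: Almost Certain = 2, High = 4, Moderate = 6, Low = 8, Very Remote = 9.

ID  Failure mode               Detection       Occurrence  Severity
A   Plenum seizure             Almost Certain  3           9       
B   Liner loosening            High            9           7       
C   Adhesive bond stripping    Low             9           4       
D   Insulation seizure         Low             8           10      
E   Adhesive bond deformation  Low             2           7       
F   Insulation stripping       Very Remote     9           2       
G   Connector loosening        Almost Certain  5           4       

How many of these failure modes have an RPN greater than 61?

RPN = Severity × Occurrence × Detection:
  A: 9 × 3 × 2 = 54
  B: 7 × 9 × 4 = 252
  C: 4 × 9 × 8 = 288
  D: 10 × 8 × 8 = 640
  E: 7 × 2 × 8 = 112
  F: 2 × 9 × 9 = 162
  G: 4 × 5 × 2 = 40
Modes with RPN > 61: B (252), C (288), D (640), E (112), F (162) → 5.

5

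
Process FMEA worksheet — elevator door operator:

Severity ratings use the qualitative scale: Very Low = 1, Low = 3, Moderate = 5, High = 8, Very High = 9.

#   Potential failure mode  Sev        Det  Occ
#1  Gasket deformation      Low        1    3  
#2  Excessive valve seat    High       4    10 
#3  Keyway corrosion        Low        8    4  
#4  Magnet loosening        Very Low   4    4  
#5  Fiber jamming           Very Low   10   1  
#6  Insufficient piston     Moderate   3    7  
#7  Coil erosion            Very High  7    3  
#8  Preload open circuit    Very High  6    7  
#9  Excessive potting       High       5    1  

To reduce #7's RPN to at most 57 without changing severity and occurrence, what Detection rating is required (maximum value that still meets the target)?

2

#7: S=9, O=3, D=7 → current RPN = 189.
Fixed product = 27. Need 27 × D ≤ 57, so D ≤ 57/27 = 2.11.
Maximum integer Detection rating = 2 (gives RPN 54; D=3 would give 81 > 57).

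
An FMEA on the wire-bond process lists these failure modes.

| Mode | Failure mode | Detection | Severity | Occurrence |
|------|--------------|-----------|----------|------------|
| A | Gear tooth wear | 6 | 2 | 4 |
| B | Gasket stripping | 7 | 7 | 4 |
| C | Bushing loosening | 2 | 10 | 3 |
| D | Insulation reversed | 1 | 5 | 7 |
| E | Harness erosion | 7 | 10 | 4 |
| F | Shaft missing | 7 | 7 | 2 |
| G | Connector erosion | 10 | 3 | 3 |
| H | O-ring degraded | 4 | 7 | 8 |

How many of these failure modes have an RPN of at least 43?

7

RPN = Severity × Occurrence × Detection:
  A: 2 × 4 × 6 = 48
  B: 7 × 4 × 7 = 196
  C: 10 × 3 × 2 = 60
  D: 5 × 7 × 1 = 35
  E: 10 × 4 × 7 = 280
  F: 7 × 2 × 7 = 98
  G: 3 × 3 × 10 = 90
  H: 7 × 8 × 4 = 224
Modes with RPN ≥ 43: A (48), B (196), C (60), E (280), F (98), G (90), H (224) → 7.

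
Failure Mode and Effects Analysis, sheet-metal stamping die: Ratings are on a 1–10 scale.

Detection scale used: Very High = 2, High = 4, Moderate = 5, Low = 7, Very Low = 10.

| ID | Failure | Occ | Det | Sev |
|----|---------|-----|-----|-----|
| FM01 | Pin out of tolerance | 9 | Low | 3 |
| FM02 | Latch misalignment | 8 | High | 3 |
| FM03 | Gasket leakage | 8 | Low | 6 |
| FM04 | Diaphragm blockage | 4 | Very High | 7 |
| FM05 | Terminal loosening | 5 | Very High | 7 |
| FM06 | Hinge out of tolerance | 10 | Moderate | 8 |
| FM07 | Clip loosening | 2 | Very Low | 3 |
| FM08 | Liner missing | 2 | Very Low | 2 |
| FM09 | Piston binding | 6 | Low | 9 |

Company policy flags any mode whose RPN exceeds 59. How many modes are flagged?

RPN = Severity × Occurrence × Detection:
  FM01: 3 × 9 × 7 = 189
  FM02: 3 × 8 × 4 = 96
  FM03: 6 × 8 × 7 = 336
  FM04: 7 × 4 × 2 = 56
  FM05: 7 × 5 × 2 = 70
  FM06: 8 × 10 × 5 = 400
  FM07: 3 × 2 × 10 = 60
  FM08: 2 × 2 × 10 = 40
  FM09: 9 × 6 × 7 = 378
Modes with RPN > 59: FM01 (189), FM02 (96), FM03 (336), FM05 (70), FM06 (400), FM07 (60), FM09 (378) → 7.

7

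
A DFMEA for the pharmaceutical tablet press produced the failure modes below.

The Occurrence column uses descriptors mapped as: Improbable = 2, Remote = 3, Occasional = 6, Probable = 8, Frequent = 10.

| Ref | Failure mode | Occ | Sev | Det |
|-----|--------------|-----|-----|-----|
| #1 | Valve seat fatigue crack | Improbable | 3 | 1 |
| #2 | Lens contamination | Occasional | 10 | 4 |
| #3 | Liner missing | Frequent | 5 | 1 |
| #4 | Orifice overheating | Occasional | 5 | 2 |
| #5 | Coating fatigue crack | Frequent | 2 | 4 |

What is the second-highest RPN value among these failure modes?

80

RPN = Severity × Occurrence × Detection:
  #1: 3 × 2 × 1 = 6
  #2: 10 × 6 × 4 = 240
  #3: 5 × 10 × 1 = 50
  #4: 5 × 6 × 2 = 60
  #5: 2 × 10 × 4 = 80
Sorted descending: 240, 80, 60, 50, 6.
The second-highest RPN is 80 (#5).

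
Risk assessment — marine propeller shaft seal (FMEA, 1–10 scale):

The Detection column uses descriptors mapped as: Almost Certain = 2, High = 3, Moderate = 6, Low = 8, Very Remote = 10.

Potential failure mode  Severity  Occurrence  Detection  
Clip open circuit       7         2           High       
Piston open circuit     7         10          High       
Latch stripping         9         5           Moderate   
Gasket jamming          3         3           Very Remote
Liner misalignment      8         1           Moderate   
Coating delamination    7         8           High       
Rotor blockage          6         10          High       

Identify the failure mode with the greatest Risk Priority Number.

RPN = Severity × Occurrence × Detection:
  Clip open circuit: 7 × 2 × 3 = 42
  Piston open circuit: 7 × 10 × 3 = 210
  Latch stripping: 9 × 5 × 6 = 270
  Gasket jamming: 3 × 3 × 10 = 90
  Liner misalignment: 8 × 1 × 6 = 48
  Coating delamination: 7 × 8 × 3 = 168
  Rotor blockage: 6 × 10 × 3 = 180
Highest RPN is 270 → Latch stripping.

Latch stripping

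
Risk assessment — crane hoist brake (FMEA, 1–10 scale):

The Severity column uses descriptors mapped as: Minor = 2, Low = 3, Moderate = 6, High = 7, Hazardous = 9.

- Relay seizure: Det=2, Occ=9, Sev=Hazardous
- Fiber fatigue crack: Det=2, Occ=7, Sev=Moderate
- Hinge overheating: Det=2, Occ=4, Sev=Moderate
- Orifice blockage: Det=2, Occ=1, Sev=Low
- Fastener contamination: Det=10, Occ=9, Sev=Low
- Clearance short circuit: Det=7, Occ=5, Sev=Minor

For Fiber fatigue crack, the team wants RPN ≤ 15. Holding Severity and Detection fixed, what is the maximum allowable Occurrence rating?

Fiber fatigue crack: S=6, O=7, D=2 → current RPN = 84.
Fixed product = 12. Need 12 × O ≤ 15, so O ≤ 15/12 = 1.25.
Maximum integer Occurrence rating = 1 (gives RPN 12; O=2 would give 24 > 15).

1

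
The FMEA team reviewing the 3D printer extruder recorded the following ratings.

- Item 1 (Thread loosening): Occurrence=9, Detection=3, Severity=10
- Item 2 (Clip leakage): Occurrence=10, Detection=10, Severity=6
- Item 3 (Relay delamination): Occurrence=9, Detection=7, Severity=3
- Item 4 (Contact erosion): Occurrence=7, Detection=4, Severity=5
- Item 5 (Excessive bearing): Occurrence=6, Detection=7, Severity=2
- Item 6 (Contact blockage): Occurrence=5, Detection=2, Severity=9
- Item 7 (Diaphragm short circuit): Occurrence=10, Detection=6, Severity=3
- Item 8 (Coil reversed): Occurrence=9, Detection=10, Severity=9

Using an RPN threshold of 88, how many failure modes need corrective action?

7

RPN = Severity × Occurrence × Detection:
  Item 1: 10 × 9 × 3 = 270
  Item 2: 6 × 10 × 10 = 600
  Item 3: 3 × 9 × 7 = 189
  Item 4: 5 × 7 × 4 = 140
  Item 5: 2 × 6 × 7 = 84
  Item 6: 9 × 5 × 2 = 90
  Item 7: 3 × 10 × 6 = 180
  Item 8: 9 × 9 × 10 = 810
Modes with RPN ≥ 88: Item 1 (270), Item 2 (600), Item 3 (189), Item 4 (140), Item 6 (90), Item 7 (180), Item 8 (810) → 7.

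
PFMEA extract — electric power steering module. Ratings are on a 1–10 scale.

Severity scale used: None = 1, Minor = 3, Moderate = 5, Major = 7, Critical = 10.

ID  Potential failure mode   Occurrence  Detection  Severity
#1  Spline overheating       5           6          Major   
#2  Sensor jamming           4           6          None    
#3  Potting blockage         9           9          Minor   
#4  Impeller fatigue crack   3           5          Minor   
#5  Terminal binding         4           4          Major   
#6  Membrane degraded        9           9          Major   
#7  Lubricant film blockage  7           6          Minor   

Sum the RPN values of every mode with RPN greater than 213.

RPN = Severity × Occurrence × Detection:
  #1: 7 × 5 × 6 = 210
  #2: 1 × 4 × 6 = 24
  #3: 3 × 9 × 9 = 243
  #4: 3 × 3 × 5 = 45
  #5: 7 × 4 × 4 = 112
  #6: 7 × 9 × 9 = 567
  #7: 3 × 7 × 6 = 126
RPN > 213: #3 (243), #6 (567).
Sum: 243 + 567 = 810.

810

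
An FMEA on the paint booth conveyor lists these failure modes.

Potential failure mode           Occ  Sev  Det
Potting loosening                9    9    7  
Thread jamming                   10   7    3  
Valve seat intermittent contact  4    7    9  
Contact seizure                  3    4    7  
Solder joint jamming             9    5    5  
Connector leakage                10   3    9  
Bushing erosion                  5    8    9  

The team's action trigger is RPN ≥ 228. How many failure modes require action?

4

RPN = Severity × Occurrence × Detection:
  Potting loosening: 9 × 9 × 7 = 567
  Thread jamming: 7 × 10 × 3 = 210
  Valve seat intermittent contact: 7 × 4 × 9 = 252
  Contact seizure: 4 × 3 × 7 = 84
  Solder joint jamming: 5 × 9 × 5 = 225
  Connector leakage: 3 × 10 × 9 = 270
  Bushing erosion: 8 × 5 × 9 = 360
Modes with RPN ≥ 228: Potting loosening (567), Valve seat intermittent contact (252), Connector leakage (270), Bushing erosion (360) → 4.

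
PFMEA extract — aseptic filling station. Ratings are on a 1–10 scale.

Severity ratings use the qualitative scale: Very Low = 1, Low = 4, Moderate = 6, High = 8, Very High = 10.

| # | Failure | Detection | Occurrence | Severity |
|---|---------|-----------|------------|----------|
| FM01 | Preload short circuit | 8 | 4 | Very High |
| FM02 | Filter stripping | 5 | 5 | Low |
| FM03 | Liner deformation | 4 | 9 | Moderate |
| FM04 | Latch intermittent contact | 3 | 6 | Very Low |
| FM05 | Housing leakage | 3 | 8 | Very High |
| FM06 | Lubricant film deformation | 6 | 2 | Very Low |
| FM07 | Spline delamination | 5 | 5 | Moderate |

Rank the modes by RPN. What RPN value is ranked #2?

240

RPN = Severity × Occurrence × Detection:
  FM01: 10 × 4 × 8 = 320
  FM02: 4 × 5 × 5 = 100
  FM03: 6 × 9 × 4 = 216
  FM04: 1 × 6 × 3 = 18
  FM05: 10 × 8 × 3 = 240
  FM06: 1 × 2 × 6 = 12
  FM07: 6 × 5 × 5 = 150
Sorted descending: 320, 240, 216, 150, 100, 18, 12.
The second-highest RPN is 240 (FM05).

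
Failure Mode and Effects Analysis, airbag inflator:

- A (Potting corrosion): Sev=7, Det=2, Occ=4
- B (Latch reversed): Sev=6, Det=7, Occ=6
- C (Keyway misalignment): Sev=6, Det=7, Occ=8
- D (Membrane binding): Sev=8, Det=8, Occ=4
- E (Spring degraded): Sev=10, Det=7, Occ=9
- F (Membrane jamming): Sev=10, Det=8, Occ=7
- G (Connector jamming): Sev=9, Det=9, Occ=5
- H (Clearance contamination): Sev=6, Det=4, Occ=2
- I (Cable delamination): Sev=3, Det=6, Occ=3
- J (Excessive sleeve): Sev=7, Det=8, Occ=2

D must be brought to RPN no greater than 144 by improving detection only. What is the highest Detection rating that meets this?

4

D: S=8, O=4, D=8 → current RPN = 256.
Fixed product = 32. Need 32 × D ≤ 144, so D ≤ 144/32 = 4.50.
Maximum integer Detection rating = 4 (gives RPN 128; D=5 would give 160 > 144).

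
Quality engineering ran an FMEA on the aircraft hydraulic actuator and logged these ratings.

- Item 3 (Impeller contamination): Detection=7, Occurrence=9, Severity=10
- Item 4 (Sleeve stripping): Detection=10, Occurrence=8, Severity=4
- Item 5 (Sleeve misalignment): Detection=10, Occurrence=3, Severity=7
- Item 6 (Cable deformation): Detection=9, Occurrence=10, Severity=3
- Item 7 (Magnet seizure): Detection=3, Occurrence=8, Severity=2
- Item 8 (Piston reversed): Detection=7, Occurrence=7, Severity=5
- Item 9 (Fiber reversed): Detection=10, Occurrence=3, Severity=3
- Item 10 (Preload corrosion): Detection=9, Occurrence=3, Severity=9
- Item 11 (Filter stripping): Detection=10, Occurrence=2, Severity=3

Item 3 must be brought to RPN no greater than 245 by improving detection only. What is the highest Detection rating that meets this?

Item 3: S=10, O=9, D=7 → current RPN = 630.
Fixed product = 90. Need 90 × D ≤ 245, so D ≤ 245/90 = 2.72.
Maximum integer Detection rating = 2 (gives RPN 180; D=3 would give 270 > 245).

2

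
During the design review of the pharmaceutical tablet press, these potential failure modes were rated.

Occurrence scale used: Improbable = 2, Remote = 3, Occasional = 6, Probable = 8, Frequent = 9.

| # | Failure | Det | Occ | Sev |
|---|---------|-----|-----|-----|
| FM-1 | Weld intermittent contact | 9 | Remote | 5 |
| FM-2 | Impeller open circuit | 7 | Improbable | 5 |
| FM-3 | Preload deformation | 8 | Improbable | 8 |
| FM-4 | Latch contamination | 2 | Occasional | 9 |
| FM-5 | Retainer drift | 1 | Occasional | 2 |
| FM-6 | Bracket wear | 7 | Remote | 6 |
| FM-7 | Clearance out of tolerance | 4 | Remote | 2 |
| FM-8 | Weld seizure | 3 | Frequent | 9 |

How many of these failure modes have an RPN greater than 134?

RPN = Severity × Occurrence × Detection:
  FM-1: 5 × 3 × 9 = 135
  FM-2: 5 × 2 × 7 = 70
  FM-3: 8 × 2 × 8 = 128
  FM-4: 9 × 6 × 2 = 108
  FM-5: 2 × 6 × 1 = 12
  FM-6: 6 × 3 × 7 = 126
  FM-7: 2 × 3 × 4 = 24
  FM-8: 9 × 9 × 3 = 243
Modes with RPN > 134: FM-1 (135), FM-8 (243) → 2.

2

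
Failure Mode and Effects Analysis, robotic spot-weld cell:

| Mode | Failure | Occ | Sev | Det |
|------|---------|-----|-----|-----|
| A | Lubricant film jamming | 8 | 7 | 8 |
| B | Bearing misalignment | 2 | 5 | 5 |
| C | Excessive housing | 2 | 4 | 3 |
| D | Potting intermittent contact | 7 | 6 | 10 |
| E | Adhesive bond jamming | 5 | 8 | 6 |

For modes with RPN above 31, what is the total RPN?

RPN = Severity × Occurrence × Detection:
  A: 7 × 8 × 8 = 448
  B: 5 × 2 × 5 = 50
  C: 4 × 2 × 3 = 24
  D: 6 × 7 × 10 = 420
  E: 8 × 5 × 6 = 240
RPN > 31: A (448), B (50), D (420), E (240).
Sum: 448 + 50 + 420 + 240 = 1158.

1158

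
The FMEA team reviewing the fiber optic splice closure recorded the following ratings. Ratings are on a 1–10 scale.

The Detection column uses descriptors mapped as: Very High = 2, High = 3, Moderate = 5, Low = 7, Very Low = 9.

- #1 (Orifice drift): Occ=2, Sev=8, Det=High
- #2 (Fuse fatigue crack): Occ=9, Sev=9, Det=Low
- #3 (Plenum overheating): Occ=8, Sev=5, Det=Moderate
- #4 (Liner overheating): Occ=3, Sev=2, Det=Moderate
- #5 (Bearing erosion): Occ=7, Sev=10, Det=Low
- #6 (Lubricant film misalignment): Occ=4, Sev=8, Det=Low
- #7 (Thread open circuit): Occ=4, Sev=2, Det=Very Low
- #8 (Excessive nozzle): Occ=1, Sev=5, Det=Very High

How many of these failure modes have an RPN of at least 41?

6

RPN = Severity × Occurrence × Detection:
  #1: 8 × 2 × 3 = 48
  #2: 9 × 9 × 7 = 567
  #3: 5 × 8 × 5 = 200
  #4: 2 × 3 × 5 = 30
  #5: 10 × 7 × 7 = 490
  #6: 8 × 4 × 7 = 224
  #7: 2 × 4 × 9 = 72
  #8: 5 × 1 × 2 = 10
Modes with RPN ≥ 41: #1 (48), #2 (567), #3 (200), #5 (490), #6 (224), #7 (72) → 6.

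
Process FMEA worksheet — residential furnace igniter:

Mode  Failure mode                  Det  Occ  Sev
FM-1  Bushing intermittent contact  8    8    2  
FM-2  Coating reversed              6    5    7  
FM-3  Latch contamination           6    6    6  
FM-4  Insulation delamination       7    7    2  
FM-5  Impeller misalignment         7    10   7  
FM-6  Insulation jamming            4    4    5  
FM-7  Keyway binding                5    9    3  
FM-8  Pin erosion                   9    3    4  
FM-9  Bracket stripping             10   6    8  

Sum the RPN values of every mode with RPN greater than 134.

RPN = Severity × Occurrence × Detection:
  FM-1: 2 × 8 × 8 = 128
  FM-2: 7 × 5 × 6 = 210
  FM-3: 6 × 6 × 6 = 216
  FM-4: 2 × 7 × 7 = 98
  FM-5: 7 × 10 × 7 = 490
  FM-6: 5 × 4 × 4 = 80
  FM-7: 3 × 9 × 5 = 135
  FM-8: 4 × 3 × 9 = 108
  FM-9: 8 × 6 × 10 = 480
RPN > 134: FM-2 (210), FM-3 (216), FM-5 (490), FM-7 (135), FM-9 (480).
Sum: 210 + 216 + 490 + 135 + 480 = 1531.

1531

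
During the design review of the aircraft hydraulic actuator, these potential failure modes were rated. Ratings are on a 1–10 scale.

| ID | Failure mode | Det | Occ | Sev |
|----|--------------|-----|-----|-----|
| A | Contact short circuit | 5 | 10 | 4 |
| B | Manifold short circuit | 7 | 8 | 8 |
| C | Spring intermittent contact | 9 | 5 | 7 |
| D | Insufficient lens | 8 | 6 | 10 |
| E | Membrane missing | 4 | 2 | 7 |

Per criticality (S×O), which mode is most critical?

Criticality = Severity × Occurrence:
  A: 4 × 10 = 40
  B: 8 × 8 = 64
  C: 7 × 5 = 35
  D: 10 × 6 = 60
  E: 7 × 2 = 14
Highest criticality is 64 → B.

B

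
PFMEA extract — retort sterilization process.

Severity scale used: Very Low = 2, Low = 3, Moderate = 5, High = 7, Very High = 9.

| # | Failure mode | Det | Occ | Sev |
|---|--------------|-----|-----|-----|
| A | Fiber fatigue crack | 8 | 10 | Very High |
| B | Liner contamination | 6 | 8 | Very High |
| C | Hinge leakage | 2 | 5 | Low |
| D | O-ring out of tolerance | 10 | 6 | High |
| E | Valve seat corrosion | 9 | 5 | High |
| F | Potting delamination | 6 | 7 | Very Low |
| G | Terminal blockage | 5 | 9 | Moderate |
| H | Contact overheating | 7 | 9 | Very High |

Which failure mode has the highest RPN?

A

RPN = Severity × Occurrence × Detection:
  A: 9 × 10 × 8 = 720
  B: 9 × 8 × 6 = 432
  C: 3 × 5 × 2 = 30
  D: 7 × 6 × 10 = 420
  E: 7 × 5 × 9 = 315
  F: 2 × 7 × 6 = 84
  G: 5 × 9 × 5 = 225
  H: 9 × 9 × 7 = 567
Highest RPN is 720 → A.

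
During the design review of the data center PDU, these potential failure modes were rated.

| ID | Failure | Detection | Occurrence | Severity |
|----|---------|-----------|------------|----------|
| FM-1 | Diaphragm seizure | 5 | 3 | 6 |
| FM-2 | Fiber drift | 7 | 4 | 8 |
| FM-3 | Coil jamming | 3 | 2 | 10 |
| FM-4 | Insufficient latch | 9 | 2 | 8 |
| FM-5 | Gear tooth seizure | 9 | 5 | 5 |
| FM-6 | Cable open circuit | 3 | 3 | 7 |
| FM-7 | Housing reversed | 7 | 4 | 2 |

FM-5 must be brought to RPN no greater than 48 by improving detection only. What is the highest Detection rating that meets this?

FM-5: S=5, O=5, D=9 → current RPN = 225.
Fixed product = 25. Need 25 × D ≤ 48, so D ≤ 48/25 = 1.92.
Maximum integer Detection rating = 1 (gives RPN 25; D=2 would give 50 > 48).

1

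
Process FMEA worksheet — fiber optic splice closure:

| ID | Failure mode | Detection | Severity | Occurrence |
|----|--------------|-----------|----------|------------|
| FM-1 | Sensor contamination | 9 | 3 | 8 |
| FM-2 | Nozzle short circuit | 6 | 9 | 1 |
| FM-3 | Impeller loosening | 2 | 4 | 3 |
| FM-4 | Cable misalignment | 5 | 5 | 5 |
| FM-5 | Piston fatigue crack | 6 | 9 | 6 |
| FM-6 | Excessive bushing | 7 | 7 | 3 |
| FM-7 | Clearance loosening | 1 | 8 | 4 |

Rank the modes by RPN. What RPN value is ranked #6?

RPN = Severity × Occurrence × Detection:
  FM-1: 3 × 8 × 9 = 216
  FM-2: 9 × 1 × 6 = 54
  FM-3: 4 × 3 × 2 = 24
  FM-4: 5 × 5 × 5 = 125
  FM-5: 9 × 6 × 6 = 324
  FM-6: 7 × 3 × 7 = 147
  FM-7: 8 × 4 × 1 = 32
Sorted descending: 324, 216, 147, 125, 54, 32, 24.
The sixth-highest RPN is 32 (FM-7).

32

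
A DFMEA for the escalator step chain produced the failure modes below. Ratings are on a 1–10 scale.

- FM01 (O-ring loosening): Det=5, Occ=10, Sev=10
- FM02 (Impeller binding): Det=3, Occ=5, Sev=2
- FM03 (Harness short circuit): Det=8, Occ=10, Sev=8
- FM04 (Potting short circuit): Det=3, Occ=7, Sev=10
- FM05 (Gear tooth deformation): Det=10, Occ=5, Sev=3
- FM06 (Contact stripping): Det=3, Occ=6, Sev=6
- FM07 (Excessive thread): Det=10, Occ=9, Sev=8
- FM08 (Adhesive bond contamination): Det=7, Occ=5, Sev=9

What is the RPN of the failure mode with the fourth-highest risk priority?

315

RPN = Severity × Occurrence × Detection:
  FM01: 10 × 10 × 5 = 500
  FM02: 2 × 5 × 3 = 30
  FM03: 8 × 10 × 8 = 640
  FM04: 10 × 7 × 3 = 210
  FM05: 3 × 5 × 10 = 150
  FM06: 6 × 6 × 3 = 108
  FM07: 8 × 9 × 10 = 720
  FM08: 9 × 5 × 7 = 315
Sorted descending: 720, 640, 500, 315, 210, 150, 108, 30.
The fourth-highest RPN is 315 (FM08).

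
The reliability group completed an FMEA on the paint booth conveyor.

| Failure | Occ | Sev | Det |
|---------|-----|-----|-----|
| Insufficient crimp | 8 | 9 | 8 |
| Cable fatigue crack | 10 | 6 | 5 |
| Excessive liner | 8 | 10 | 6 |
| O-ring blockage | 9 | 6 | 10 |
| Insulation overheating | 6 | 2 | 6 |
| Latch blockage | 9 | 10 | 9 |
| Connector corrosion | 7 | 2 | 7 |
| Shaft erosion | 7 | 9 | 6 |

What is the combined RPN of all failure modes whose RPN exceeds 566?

RPN = Severity × Occurrence × Detection:
  Insufficient crimp: 9 × 8 × 8 = 576
  Cable fatigue crack: 6 × 10 × 5 = 300
  Excessive liner: 10 × 8 × 6 = 480
  O-ring blockage: 6 × 9 × 10 = 540
  Insulation overheating: 2 × 6 × 6 = 72
  Latch blockage: 10 × 9 × 9 = 810
  Connector corrosion: 2 × 7 × 7 = 98
  Shaft erosion: 9 × 7 × 6 = 378
RPN > 566: Insufficient crimp (576), Latch blockage (810).
Sum: 576 + 810 = 1386.

1386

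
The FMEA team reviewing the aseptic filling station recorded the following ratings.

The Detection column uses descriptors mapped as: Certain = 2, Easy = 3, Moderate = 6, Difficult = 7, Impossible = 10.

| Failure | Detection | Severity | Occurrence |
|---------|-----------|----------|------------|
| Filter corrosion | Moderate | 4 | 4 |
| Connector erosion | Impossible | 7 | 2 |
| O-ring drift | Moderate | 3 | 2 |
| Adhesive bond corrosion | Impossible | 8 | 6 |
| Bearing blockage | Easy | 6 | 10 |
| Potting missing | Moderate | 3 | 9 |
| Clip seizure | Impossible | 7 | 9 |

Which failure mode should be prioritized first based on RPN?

Clip seizure

RPN = Severity × Occurrence × Detection:
  Filter corrosion: 4 × 4 × 6 = 96
  Connector erosion: 7 × 2 × 10 = 140
  O-ring drift: 3 × 2 × 6 = 36
  Adhesive bond corrosion: 8 × 6 × 10 = 480
  Bearing blockage: 6 × 10 × 3 = 180
  Potting missing: 3 × 9 × 6 = 162
  Clip seizure: 7 × 9 × 10 = 630
Highest RPN is 630 → Clip seizure.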